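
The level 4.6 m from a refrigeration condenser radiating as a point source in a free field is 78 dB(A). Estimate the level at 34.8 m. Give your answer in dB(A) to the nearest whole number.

60 dB(A)

Spherical spreading from a point source gives a 20·log₁₀(r₂/r₁) drop.
L₂ = 78 − 20·log₁₀(34.8/4.6) = 78 − 17.576 = 60.42 dB(A).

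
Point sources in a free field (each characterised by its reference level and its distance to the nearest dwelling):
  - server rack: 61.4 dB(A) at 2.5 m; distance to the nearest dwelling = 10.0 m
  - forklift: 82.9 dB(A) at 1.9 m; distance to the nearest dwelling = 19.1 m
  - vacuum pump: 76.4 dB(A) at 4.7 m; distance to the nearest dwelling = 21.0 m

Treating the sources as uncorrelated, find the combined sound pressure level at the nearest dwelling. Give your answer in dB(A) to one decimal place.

66.2 dB(A)

Propagate each source to the receiver with L = L_ref − 20·log₁₀(r/r_ref), then add intensities.
server rack: 61.4 − 20·log₁₀(10.0/2.5) = 61.4 − 12.04 = 49.36 dB(A).
forklift: 82.9 − 20·log₁₀(19.1/1.9) = 82.9 − 20.05 = 62.85 dB(A).
vacuum pump: 76.4 − 20·log₁₀(21.0/4.7) = 76.4 − 13.00 = 63.40 dB(A).
Σ 10^(L/10) = 4.202e+06 → L_total = 10·log₁₀(4.202e+06) = 66.23 dB(A).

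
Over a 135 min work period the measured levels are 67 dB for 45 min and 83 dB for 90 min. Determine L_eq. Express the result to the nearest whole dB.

81 dB

L_eq = 10·log₁₀[(1/T)·Σ tᵢ·10^(Lᵢ/10)] with T = 135 min.
Σ tᵢ·10^(Lᵢ/10) = 45·10^(67/10) + 90·10^(83/10) = 1.818e+10.
L_eq = 10·log₁₀(1.818e+10/135) = 81.29 dB.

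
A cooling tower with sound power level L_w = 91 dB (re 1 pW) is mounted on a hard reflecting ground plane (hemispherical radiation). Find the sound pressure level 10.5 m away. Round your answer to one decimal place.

62.6 dB

Free-field hemispherical radiation: L_p = L_w − 10·log₁₀(2π·r²), r = 10.5 m.
2π·r² = 692.7 m², 10·log₁₀ of that is 28.406 dB.
L_p = 91 − 28.406 = 62.59 dB.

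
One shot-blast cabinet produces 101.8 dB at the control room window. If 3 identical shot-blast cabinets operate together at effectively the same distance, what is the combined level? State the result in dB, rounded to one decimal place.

106.6 dB

With 3 equal, uncorrelated contributions the intensity is 3× that of one unit, giving a rise of 10·log₁₀ 3.
L_total = 101.8 + 10·log₁₀(3) = 101.8 + 4.771 = 106.57 dB.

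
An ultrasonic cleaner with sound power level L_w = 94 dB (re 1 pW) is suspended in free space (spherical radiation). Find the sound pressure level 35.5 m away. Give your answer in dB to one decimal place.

52.0 dB

Free-field spherical radiation: L_p = L_w − 10·log₁₀(4π·r²), r = 35.5 m.
4π·r² = 1.584e+04 m², 10·log₁₀ of that is 41.997 dB.
L_p = 94 − 41.997 = 52.00 dB.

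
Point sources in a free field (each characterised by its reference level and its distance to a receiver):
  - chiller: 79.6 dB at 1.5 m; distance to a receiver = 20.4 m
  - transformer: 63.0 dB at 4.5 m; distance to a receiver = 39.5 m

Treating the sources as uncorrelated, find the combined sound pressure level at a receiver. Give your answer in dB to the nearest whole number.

Apply inverse-square spreading to bring every level to the receiver, then sum 10^(L/10).
chiller: 79.6 − 20·log₁₀(20.4/1.5) = 79.6 − 22.67 = 56.93 dB.
transformer: 63.0 − 20·log₁₀(39.5/4.5) = 63.0 − 18.87 = 44.13 dB.
Σ 10^(L/10) = 5.190e+05 → L_total = 10·log₁₀(5.190e+05) = 57.15 dB.

57 dB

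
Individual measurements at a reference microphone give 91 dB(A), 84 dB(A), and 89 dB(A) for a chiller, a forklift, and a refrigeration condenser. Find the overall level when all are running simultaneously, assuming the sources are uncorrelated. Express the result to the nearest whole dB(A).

Incoherent sources combine by intensity addition: L_total = 10·log₁₀(Σ 10^(L_i/10)).
Σ 10^(L/10) = 10^(91/10) + 10^(84/10) + 10^(89/10) = 2.304e+09.
L_total = 10·log₁₀(2.304e+09) = 93.63 dB(A).

94 dB(A)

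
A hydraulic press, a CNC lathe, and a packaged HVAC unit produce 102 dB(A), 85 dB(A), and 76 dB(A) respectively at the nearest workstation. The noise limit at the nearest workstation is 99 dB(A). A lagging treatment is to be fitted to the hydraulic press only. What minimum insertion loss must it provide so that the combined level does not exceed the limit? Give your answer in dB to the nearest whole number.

Fixed contribution from the other sources: Σ 10^(L/10) = 10^(85/10) + 10^(76/10) = 3.560e+08 (85.51 dB(A)).
The limit corresponds to 10^(99/10) = 7.943e+09; subtracting the fixed part leaves 7.587e+09 for the hydraulic press, i.e. 98.80 dB(A).
So the hydraulic press must be reduced from 102 to 98.80 dB(A): IL = 3.20 dB.

3 dB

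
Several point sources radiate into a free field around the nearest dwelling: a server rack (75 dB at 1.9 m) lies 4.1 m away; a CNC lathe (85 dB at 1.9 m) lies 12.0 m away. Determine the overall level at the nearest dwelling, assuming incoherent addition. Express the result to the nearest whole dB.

72 dB

Apply inverse-square spreading to bring every level to the receiver, then sum 10^(L/10).
server rack: 75 − 20·log₁₀(4.1/1.9) = 75 − 6.68 = 68.32 dB.
CNC lathe: 85 − 20·log₁₀(12.0/1.9) = 85 − 16.01 = 68.99 dB.
Σ 10^(L/10) = 1.472e+07 → L_total = 10·log₁₀(1.472e+07) = 71.68 dB.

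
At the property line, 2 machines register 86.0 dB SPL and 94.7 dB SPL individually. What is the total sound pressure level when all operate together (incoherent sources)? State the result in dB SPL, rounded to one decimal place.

For uncorrelated sources the intensities add, so convert each level to linear form, sum, and take 10·log₁₀ of the total.
Σ 10^(L/10) = 10^(86.0/10) + 10^(94.7/10) = 3.349e+09.
L_total = 10·log₁₀(3.349e+09) = 95.25 dB SPL.

95.2 dB SPL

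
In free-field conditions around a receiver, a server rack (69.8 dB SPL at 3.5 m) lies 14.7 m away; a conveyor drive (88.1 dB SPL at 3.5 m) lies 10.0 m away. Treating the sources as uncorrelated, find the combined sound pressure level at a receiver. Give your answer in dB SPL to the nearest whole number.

79 dB SPL

Apply inverse-square spreading to bring every level to the receiver, then sum 10^(L/10).
server rack: 69.8 − 20·log₁₀(14.7/3.5) = 69.8 − 12.46 = 57.34 dB SPL.
conveyor drive: 88.1 − 20·log₁₀(10.0/3.5) = 88.1 − 9.12 = 78.98 dB SPL.
Σ 10^(L/10) = 7.963e+07 → L_total = 10·log₁₀(7.963e+07) = 79.01 dB SPL.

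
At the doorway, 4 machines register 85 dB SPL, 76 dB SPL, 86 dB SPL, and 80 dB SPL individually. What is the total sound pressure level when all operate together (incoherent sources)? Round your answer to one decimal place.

For uncorrelated sources the intensities add, so convert each level to linear form, sum, and take 10·log₁₀ of the total.
Σ 10^(L/10) = 10^(85/10) + 10^(76/10) + 10^(86/10) + 10^(80/10) = 8.541e+08.
L_total = 10·log₁₀(8.541e+08) = 89.32 dB SPL.

89.3 dB SPL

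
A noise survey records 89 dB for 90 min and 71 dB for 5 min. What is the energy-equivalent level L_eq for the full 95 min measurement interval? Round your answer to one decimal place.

L_eq = 10·log₁₀[(1/T)·Σ tᵢ·10^(Lᵢ/10)] with T = 95 min.
Σ tᵢ·10^(Lᵢ/10) = 90·10^(89/10) + 5·10^(71/10) = 7.155e+10.
L_eq = 10·log₁₀(7.155e+10/95) = 88.77 dB.

88.8 dB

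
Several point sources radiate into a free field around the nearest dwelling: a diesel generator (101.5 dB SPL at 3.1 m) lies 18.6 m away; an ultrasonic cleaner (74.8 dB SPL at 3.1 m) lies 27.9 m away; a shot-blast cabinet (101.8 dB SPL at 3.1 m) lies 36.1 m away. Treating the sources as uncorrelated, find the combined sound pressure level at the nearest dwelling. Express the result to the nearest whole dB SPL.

87 dB SPL

First find each source's level at the receiver (point-source: −20·log₁₀(r/r_ref)), then combine on an intensity basis.
diesel generator: 101.5 − 20·log₁₀(18.6/3.1) = 101.5 − 15.56 = 85.94 dB SPL.
ultrasonic cleaner: 74.8 − 20·log₁₀(27.9/3.1) = 74.8 − 19.08 = 55.72 dB SPL.
shot-blast cabinet: 101.8 − 20·log₁₀(36.1/3.1) = 101.8 − 21.32 = 80.48 dB SPL.
Σ 10^(L/10) = 5.044e+08 → L_total = 10·log₁₀(5.044e+08) = 87.03 dB SPL.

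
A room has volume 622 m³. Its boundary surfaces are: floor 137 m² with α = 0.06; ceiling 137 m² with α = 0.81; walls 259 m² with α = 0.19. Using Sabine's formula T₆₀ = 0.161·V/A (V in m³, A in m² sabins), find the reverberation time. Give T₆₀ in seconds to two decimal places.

0.59 s

A = Σ Sᵢαᵢ = 137·0.06 + 137·0.81 + 259·0.19 = 168.40 m².
T₆₀ = 0.161 × 622 / 168.40 = 0.595 s.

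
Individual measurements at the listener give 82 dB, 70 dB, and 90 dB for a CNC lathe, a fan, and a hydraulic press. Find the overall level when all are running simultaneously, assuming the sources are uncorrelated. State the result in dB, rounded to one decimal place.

For uncorrelated sources the intensities add, so convert each level to linear form, sum, and take 10·log₁₀ of the total.
Σ 10^(L/10) = 10^(82/10) + 10^(70/10) + 10^(90/10) = 1.168e+09.
L_total = 10·log₁₀(1.168e+09) = 90.68 dB.

90.7 dB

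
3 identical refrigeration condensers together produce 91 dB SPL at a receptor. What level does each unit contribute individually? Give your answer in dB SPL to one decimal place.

86.2 dB SPL

For N identical incoherent sources L_total = L₁ + 10·log₁₀ N, so L₁ = 91 − 10·log₁₀(3) = 91 − 4.771.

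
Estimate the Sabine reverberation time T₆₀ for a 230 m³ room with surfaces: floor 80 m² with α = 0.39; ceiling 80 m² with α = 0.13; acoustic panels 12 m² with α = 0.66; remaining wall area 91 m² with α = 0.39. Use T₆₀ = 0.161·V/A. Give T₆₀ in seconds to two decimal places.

A = Σ Sᵢαᵢ = 80·0.39 + 80·0.13 + 12·0.66 + 91·0.39 = 85.01 m².
T₆₀ = 0.161 × 230 / 85.01 = 0.436 s.

0.44 s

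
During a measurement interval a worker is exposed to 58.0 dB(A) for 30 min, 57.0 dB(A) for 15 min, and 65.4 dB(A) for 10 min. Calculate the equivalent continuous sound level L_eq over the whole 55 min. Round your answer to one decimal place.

60.5 dB(A)

L_eq = 10·log₁₀[(1/T)·Σ tᵢ·10^(Lᵢ/10)] with T = 55 min.
Σ tᵢ·10^(Lᵢ/10) = 30·10^(58.0/10) + 15·10^(57.0/10) + 10·10^(65.4/10) = 6.112e+07.
L_eq = 10·log₁₀(6.112e+07/55) = 60.46 dB(A).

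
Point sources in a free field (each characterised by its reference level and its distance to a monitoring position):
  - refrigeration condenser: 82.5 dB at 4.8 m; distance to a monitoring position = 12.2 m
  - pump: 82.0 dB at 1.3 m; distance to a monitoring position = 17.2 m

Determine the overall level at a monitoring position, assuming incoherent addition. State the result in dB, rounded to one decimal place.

Propagate each source to the receiver with L = L_ref − 20·log₁₀(r/r_ref), then add intensities.
refrigeration condenser: 82.5 − 20·log₁₀(12.2/4.8) = 82.5 − 8.10 = 74.40 dB.
pump: 82.0 − 20·log₁₀(17.2/1.3) = 82.0 − 22.43 = 59.57 dB.
Σ 10^(L/10) = 2.843e+07 → L_total = 10·log₁₀(2.843e+07) = 74.54 dB.

74.5 dB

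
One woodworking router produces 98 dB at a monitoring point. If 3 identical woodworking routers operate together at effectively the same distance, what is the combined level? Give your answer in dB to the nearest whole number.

103 dB

With 3 equal, uncorrelated contributions the intensity is 3× that of one unit, giving a rise of 10·log₁₀ 3.
L_total = 98 + 10·log₁₀(3) = 98 + 4.771 = 102.77 dB.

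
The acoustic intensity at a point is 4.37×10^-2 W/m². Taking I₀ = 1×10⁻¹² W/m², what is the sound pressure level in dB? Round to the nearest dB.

I/I₀ = 4.37×10^-2/10⁻¹² = 4.37×10^10, and L = 10·log₁₀(I/I₀).
L = 10·(0.6405 + 10) = 106.40 dB.

106 dB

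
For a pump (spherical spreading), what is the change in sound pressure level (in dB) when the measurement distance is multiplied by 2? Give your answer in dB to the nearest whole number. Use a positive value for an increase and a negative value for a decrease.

-6 dB

Point-source spreading: ΔL = −20·log₁₀(r₂/r₁).
ΔL = −20·log₁₀(2) = -6.02 dB.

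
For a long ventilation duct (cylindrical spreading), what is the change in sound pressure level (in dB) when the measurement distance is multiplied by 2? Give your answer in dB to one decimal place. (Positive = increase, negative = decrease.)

-3.0 dB

Line-source spreading: ΔL = −10·log₁₀(r₂/r₁).
ΔL = −10·log₁₀(2) = -3.01 dB.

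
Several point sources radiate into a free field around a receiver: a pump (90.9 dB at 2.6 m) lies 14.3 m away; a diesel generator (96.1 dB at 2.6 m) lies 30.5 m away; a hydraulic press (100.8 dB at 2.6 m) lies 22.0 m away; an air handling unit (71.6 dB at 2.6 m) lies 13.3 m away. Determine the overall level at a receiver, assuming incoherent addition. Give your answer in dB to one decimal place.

First find each source's level at the receiver (point-source: −20·log₁₀(r/r_ref)), then combine on an intensity basis.
pump: 90.9 − 20·log₁₀(14.3/2.6) = 90.9 − 14.81 = 76.09 dB.
diesel generator: 96.1 − 20·log₁₀(30.5/2.6) = 96.1 − 21.39 = 74.71 dB.
hydraulic press: 100.8 − 20·log₁₀(22.0/2.6) = 100.8 − 18.55 = 82.25 dB.
air handling unit: 71.6 − 20·log₁₀(13.3/2.6) = 71.6 − 14.18 = 57.42 dB.
Σ 10^(L/10) = 2.387e+08 → L_total = 10·log₁₀(2.387e+08) = 83.78 dB.

83.8 dB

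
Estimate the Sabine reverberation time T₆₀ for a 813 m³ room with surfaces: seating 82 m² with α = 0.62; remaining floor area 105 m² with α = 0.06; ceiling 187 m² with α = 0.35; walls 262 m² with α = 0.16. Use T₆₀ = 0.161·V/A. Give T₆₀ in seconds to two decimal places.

0.80 s

Total absorption A = 82·0.62 + 105·0.06 + 187·0.35 + 262·0.16 = 164.51 m² sabins.
T₆₀ = 0.161 × 813 / 164.51 = 0.796 s.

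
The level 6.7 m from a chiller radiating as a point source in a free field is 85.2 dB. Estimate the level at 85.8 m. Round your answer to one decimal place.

For a point source, L₂ = L₁ − 20·log₁₀(r₂/r₁).
L₂ = 85.2 − 20·log₁₀(85.8/6.7) = 85.2 − 22.148 = 63.05 dB.

63.1 dB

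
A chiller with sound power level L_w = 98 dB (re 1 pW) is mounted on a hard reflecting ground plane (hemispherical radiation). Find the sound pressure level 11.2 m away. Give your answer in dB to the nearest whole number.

The power spreads over a hemisphere of area 2π·r², so L_p = L_w − 10·log₁₀(2π·r²).
2π·r² = 788.2 m², 10·log₁₀ of that is 28.966 dB.
L_p = 98 − 28.966 = 69.03 dB.

69 dB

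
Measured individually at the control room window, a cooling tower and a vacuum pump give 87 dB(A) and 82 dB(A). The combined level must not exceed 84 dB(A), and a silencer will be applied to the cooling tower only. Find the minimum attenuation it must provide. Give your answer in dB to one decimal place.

7.3 dB

Everything except the cooling tower sums to 10^(82/10) = 1.585e+08 in linear terms, 82.00 dB(A).
To meet 84 dB(A) overall, the treated cooling tower may contribute at most 10^(84/10) − 1.585e+08 = 9.270e+07, i.e. 79.67 dB(A).
So the cooling tower must be reduced from 87 to 79.67 dB(A): IL = 7.33 dB.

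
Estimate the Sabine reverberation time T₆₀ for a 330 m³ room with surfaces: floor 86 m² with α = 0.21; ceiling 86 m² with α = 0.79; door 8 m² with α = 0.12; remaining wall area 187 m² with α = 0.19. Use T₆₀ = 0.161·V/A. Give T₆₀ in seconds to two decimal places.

0.43 s

Summing Sᵢαᵢ: 86·0.21 + 86·0.79 + 8·0.12 + 187·0.19 = 122.49 m².
T₆₀ = 0.161 × 330 / 122.49 = 0.434 s.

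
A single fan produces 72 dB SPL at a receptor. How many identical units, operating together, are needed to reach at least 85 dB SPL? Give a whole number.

20

N identical sources give L₁ + 10·log₁₀ N, so require 10·log₁₀ N ≥ 85 − 72 = 13.0 dB.
N ≥ 10^(13.0/10) = 19.953, so N = 20.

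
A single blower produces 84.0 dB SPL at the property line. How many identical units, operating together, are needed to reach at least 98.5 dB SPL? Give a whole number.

N identical sources give L₁ + 10·log₁₀ N, so require 10·log₁₀ N ≥ 98.5 − 84.0 = 14.5 dB.
N ≥ 10^(14.5/10) = 28.184, so N = 29.

29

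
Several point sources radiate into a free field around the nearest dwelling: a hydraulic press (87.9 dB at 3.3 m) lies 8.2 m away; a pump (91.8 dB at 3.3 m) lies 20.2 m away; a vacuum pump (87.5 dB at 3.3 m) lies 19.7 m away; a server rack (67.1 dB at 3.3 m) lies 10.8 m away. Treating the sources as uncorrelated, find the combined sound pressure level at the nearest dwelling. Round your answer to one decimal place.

First find each source's level at the receiver (point-source: −20·log₁₀(r/r_ref)), then combine on an intensity basis.
hydraulic press: 87.9 − 20·log₁₀(8.2/3.3) = 87.9 − 7.91 = 79.99 dB.
pump: 91.8 − 20·log₁₀(20.2/3.3) = 91.8 − 15.74 = 76.06 dB.
vacuum pump: 87.5 − 20·log₁₀(19.7/3.3) = 87.5 − 15.52 = 71.98 dB.
server rack: 67.1 − 20·log₁₀(10.8/3.3) = 67.1 − 10.30 = 56.80 dB.
Σ 10^(L/10) = 1.565e+08 → L_total = 10·log₁₀(1.565e+08) = 81.95 dB.

81.9 dB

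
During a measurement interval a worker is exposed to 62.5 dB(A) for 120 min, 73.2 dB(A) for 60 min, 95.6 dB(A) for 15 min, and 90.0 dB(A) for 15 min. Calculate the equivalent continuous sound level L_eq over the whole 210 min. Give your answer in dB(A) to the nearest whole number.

Weight each interval's intensity by its duration and average over T = 210 min:
Σ tᵢ·10^(Lᵢ/10) = 120·10^(62.5/10) + 60·10^(73.2/10) + 15·10^(95.6/10) + 15·10^(90.0/10) = 7.093e+10.
L_eq = 10·log₁₀(7.093e+10/210) = 85.29 dB(A).

85 dB(A)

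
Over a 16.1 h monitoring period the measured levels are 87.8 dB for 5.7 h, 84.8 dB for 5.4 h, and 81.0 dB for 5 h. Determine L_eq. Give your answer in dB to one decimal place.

85.5 dB

L_eq = 10·log₁₀[(1/T)·Σ tᵢ·10^(Lᵢ/10)] with T = 16.1 h.
Σ tᵢ·10^(Lᵢ/10) = 5.7·10^(87.8/10) + 5.4·10^(84.8/10) + 5·10^(81.0/10) = 5.695e+09.
L_eq = 10·log₁₀(5.695e+09/16.1) = 85.49 dB.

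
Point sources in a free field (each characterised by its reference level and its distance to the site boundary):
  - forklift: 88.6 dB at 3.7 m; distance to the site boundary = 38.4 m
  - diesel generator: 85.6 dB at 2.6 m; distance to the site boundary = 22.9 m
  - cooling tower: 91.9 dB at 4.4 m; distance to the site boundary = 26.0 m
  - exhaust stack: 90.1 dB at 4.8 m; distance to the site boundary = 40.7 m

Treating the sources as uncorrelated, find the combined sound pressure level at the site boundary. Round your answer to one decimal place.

Propagate each source to the receiver with L = L_ref − 20·log₁₀(r/r_ref), then add intensities.
forklift: 88.6 − 20·log₁₀(38.4/3.7) = 88.6 − 20.32 = 68.28 dB.
diesel generator: 85.6 − 20·log₁₀(22.9/2.6) = 85.6 − 18.90 = 66.70 dB.
cooling tower: 91.9 − 20·log₁₀(26.0/4.4) = 91.9 − 15.43 = 76.47 dB.
exhaust stack: 90.1 − 20·log₁₀(40.7/4.8) = 90.1 − 18.57 = 71.53 dB.
Σ 10^(L/10) = 7.000e+07 → L_total = 10·log₁₀(7.000e+07) = 78.45 dB.

78.5 dB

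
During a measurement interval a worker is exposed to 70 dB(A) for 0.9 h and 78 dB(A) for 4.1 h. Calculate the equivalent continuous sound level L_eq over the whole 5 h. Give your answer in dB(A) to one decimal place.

77.3 dB(A)

The energy average is taken in the linear domain: L_eq = 10·log₁₀[(Σ tᵢ·10^(Lᵢ/10))/T], T = 5 h.
Σ tᵢ·10^(Lᵢ/10) = 0.9·10^(70/10) + 4.1·10^(78/10) = 2.677e+08.
L_eq = 10·log₁₀(2.677e+08/5) = 77.29 dB(A).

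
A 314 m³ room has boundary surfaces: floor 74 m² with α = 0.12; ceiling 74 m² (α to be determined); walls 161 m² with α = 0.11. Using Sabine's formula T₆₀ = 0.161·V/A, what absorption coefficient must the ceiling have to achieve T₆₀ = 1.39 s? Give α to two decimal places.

0.13

From T₆₀ = 0.161·V/A, the target T₆₀ = 1.39 s needs A = 0.161·314/1.39 = 36.37 m².
Absorption from the other surfaces = 74·0.12 + 161·0.11 = 26.59 m², so the ceiling must supply 9.78 m² over 74 m².
α = 9.78/74 = 0.132.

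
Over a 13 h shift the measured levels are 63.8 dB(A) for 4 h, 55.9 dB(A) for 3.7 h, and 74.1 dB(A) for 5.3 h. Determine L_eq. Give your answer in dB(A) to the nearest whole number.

The energy average is taken in the linear domain: L_eq = 10·log₁₀[(Σ tᵢ·10^(Lᵢ/10))/T], T = 13 h.
Σ tᵢ·10^(Lᵢ/10) = 4·10^(63.8/10) + 3.7·10^(55.9/10) + 5.3·10^(74.1/10) = 1.473e+08.
L_eq = 10·log₁₀(1.473e+08/13) = 70.54 dB(A).

71 dB(A)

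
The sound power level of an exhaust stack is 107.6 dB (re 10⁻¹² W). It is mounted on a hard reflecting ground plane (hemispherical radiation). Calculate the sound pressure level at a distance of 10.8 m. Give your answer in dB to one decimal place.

78.9 dB

The power spreads over a hemisphere of area 2π·r², so L_p = L_w − 10·log₁₀(2π·r²).
2π·r² = 732.9 m², 10·log₁₀ of that is 28.650 dB.
L_p = 107.6 − 28.650 = 78.95 dB.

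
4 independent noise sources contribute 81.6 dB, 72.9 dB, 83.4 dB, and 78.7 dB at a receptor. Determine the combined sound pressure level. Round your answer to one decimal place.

For uncorrelated sources the intensities add, so convert each level to linear form, sum, and take 10·log₁₀ of the total.
Σ 10^(L/10) = 10^(81.6/10) + 10^(72.9/10) + 10^(83.4/10) + 10^(78.7/10) = 4.569e+08.
L_total = 10·log₁₀(4.569e+08) = 86.60 dB.

86.6 dB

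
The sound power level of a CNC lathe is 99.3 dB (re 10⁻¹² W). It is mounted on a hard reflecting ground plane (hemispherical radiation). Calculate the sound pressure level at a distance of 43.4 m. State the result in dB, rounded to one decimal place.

58.6 dB

The power spreads over a hemisphere of area 2π·r², so L_p = L_w − 10·log₁₀(2π·r²).
2π·r² = 1.183e+04 m², 10·log₁₀ of that is 40.732 dB.
L_p = 99.3 − 40.732 = 58.57 dB.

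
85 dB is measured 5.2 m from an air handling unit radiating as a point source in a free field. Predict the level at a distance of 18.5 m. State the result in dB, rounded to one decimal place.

Spherical spreading from a point source gives a 20·log₁₀(r₂/r₁) drop.
L₂ = 85 − 20·log₁₀(18.5/5.2) = 85 − 11.023 = 73.98 dB.

74.0 dB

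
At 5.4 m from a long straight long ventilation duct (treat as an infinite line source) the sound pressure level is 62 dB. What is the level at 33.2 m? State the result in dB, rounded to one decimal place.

54.1 dB

Cylindrical spreading from a line source gives a 10·log₁₀(r₂/r₁) drop.
L₂ = 62 − 10·log₁₀(33.2/5.4) = 62 − 7.887 = 54.11 dB.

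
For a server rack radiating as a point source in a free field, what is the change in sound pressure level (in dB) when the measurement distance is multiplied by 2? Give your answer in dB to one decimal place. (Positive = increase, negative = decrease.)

Point-source spreading: ΔL = −20·log₁₀(r₂/r₁).
ΔL = −20·log₁₀(2) = -6.02 dB.

-6.0 dB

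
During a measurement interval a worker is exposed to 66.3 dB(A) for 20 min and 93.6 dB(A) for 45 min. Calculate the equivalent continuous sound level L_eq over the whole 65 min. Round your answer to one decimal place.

Weight each interval's intensity by its duration and average over T = 65 min:
Σ tᵢ·10^(Lᵢ/10) = 20·10^(66.3/10) + 45·10^(93.6/10) = 1.032e+11.
L_eq = 10·log₁₀(1.032e+11/65) = 92.01 dB(A).

92.0 dB(A)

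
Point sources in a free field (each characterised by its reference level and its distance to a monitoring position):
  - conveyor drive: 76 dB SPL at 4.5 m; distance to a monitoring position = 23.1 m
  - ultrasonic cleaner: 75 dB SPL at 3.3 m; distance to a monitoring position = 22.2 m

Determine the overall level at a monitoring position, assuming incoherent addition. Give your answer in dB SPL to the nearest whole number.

63 dB SPL

Propagate each source to the receiver with L = L_ref − 20·log₁₀(r/r_ref), then add intensities.
conveyor drive: 76 − 20·log₁₀(23.1/4.5) = 76 − 14.21 = 61.79 dB SPL.
ultrasonic cleaner: 75 − 20·log₁₀(22.2/3.3) = 75 − 16.56 = 58.44 dB SPL.
Σ 10^(L/10) = 2.210e+06 → L_total = 10·log₁₀(2.210e+06) = 63.44 dB SPL.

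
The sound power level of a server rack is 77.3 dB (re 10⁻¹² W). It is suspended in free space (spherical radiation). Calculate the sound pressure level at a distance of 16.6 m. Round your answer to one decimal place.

L_p = L_w − 10·log₁₀(4π·r²) with r = 16.6 m.
4π·r² = 3463 m², 10·log₁₀ of that is 35.394 dB.
L_p = 77.3 − 35.394 = 41.91 dB.

41.9 dB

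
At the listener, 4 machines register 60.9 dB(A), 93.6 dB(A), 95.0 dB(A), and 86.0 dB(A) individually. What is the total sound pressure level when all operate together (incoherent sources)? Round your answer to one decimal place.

97.7 dB(A)

Incoherent sources combine by intensity addition: L_total = 10·log₁₀(Σ 10^(L_i/10)).
Σ 10^(L/10) = 10^(60.9/10) + 10^(93.6/10) + 10^(95.0/10) + 10^(86.0/10) = 5.852e+09.
L_total = 10·log₁₀(5.852e+09) = 97.67 dB(A).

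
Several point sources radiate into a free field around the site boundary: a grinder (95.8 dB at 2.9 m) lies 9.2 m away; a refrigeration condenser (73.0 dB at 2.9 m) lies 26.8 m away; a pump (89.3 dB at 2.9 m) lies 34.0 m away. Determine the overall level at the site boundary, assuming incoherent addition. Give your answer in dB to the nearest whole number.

Apply inverse-square spreading to bring every level to the receiver, then sum 10^(L/10).
grinder: 95.8 − 20·log₁₀(9.2/2.9) = 95.8 − 10.03 = 85.77 dB.
refrigeration condenser: 73.0 − 20·log₁₀(26.8/2.9) = 73.0 − 19.31 = 53.69 dB.
pump: 89.3 − 20·log₁₀(34.0/2.9) = 89.3 − 21.38 = 67.92 dB.
Σ 10^(L/10) = 3.842e+08 → L_total = 10·log₁₀(3.842e+08) = 85.85 dB.

86 dB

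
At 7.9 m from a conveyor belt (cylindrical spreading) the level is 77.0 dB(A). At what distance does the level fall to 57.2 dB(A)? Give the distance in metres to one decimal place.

For a line source L₁ − L₂ = 10·log₁₀(r₂/r₁), so r₂ = r₁·10^((L₁−L₂)/10).
r₂ = 7.9·10^((77.0−57.2)/10) = 7.9·10^(19.8/10) = 754.44 m.

754.4 m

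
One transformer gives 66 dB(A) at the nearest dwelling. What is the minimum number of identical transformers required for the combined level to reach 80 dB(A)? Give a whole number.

Need L₁ + 10·log₁₀ N ≥ 80, i.e. log₁₀ N ≥ 1.40.
N ≥ 10^(14.0/10) = 25.119, so N = 26.

26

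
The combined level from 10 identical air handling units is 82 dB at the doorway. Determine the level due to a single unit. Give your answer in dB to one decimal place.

10 equal contributions raise the level by 10·log₁₀ 10 = 10.000 dB, so each unit alone gives 82 − 10.000.

72.0 dB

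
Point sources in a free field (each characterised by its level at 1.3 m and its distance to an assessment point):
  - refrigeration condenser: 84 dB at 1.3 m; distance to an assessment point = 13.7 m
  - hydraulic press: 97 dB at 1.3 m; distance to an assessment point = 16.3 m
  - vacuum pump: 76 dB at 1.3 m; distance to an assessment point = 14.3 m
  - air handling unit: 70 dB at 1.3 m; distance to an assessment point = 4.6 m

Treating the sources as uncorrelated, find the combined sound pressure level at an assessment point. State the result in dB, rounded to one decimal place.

First find each source's level at the receiver (point-source: −20·log₁₀(r/r_ref)), then combine on an intensity basis.
refrigeration condenser: 84 − 20·log₁₀(13.7/1.3) = 84 − 20.46 = 63.54 dB.
hydraulic press: 97 − 20·log₁₀(16.3/1.3) = 97 − 21.96 = 75.04 dB.
vacuum pump: 76 − 20·log₁₀(14.3/1.3) = 76 − 20.83 = 55.17 dB.
air handling unit: 70 − 20·log₁₀(4.6/1.3) = 70 − 10.98 = 59.02 dB.
Σ 10^(L/10) = 3.527e+07 → L_total = 10·log₁₀(3.527e+07) = 75.47 dB.

75.5 dB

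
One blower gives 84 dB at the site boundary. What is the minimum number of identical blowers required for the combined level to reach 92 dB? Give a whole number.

7

Need L₁ + 10·log₁₀ N ≥ 92, i.e. log₁₀ N ≥ 0.80.
N ≥ 10^(8.0/10) = 6.310, so N = 7.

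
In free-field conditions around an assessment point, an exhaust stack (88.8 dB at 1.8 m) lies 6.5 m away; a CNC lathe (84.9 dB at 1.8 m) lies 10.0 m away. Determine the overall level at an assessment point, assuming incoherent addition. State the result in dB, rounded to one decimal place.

78.3 dB

Propagate each source to the receiver with L = L_ref − 20·log₁₀(r/r_ref), then add intensities.
exhaust stack: 88.8 − 20·log₁₀(6.5/1.8) = 88.8 − 11.15 = 77.65 dB.
CNC lathe: 84.9 − 20·log₁₀(10.0/1.8) = 84.9 − 14.89 = 70.01 dB.
Σ 10^(L/10) = 6.819e+07 → L_total = 10·log₁₀(6.819e+07) = 78.34 dB.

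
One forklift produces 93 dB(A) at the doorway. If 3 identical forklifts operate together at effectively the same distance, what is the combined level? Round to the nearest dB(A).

98 dB(A)

With 3 equal, uncorrelated contributions the intensity is 3× that of one unit, giving a rise of 10·log₁₀ 3.
L_total = 93 + 10·log₁₀(3) = 93 + 4.771 = 97.77 dB(A).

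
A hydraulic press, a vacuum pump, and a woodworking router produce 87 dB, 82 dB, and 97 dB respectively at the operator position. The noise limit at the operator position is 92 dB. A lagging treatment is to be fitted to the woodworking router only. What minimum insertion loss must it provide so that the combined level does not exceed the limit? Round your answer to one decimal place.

7.3 dB

Everything except the woodworking router sums to 10^(87/10) + 10^(82/10) = 6.597e+08 in linear terms, 88.19 dB.
The limit corresponds to 10^(92/10) = 1.585e+09; subtracting the fixed part leaves 9.252e+08 for the woodworking router, i.e. 89.66 dB.
So the woodworking router must be reduced from 97 to 89.66 dB: IL = 7.34 dB.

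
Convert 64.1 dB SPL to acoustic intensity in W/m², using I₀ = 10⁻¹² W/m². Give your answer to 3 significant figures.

I = I₀·10^(L/10) = 10⁻¹² × 10^(64.1/10) = 10^(-5.590).

2.57e-06 W/m²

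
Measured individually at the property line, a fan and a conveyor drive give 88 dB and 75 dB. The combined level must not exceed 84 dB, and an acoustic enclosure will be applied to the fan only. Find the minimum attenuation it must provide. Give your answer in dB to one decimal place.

4.6 dB

The untreated sources together contribute 10^(75/10) = 3.162e+07, i.e. 75.00 dB.
The limit corresponds to 10^(84/10) = 2.512e+08; subtracting the fixed part leaves 2.196e+08 for the fan, i.e. 83.42 dB.
So the fan must be reduced from 88 to 83.42 dB: IL = 4.58 dB.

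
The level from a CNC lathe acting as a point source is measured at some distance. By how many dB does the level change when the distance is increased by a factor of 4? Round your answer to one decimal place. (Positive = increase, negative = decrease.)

A point source loses 6 dB per doubling of distance; generally ΔL = −20·log₁₀(r₂/r₁).
ΔL = −20·log₁₀(4) = -12.04 dB.

-12.0 dB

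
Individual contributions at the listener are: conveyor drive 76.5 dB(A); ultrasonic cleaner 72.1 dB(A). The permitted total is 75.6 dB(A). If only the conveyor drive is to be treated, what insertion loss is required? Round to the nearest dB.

The untreated sources together contribute 10^(72.1/10) = 1.622e+07, i.e. 72.10 dB(A).
The limit corresponds to 10^(75.6/10) = 3.631e+07; subtracting the fixed part leaves 2.009e+07 for the conveyor drive, i.e. 73.03 dB(A).
Required insertion loss = 76.5 − 73.03 = 3.47 dB.

3 dB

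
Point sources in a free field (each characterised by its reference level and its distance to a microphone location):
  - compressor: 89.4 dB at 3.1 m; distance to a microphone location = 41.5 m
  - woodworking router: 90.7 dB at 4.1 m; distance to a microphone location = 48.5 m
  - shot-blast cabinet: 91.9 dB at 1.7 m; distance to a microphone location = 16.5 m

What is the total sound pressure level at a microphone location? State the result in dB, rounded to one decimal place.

74.7 dB

First find each source's level at the receiver (point-source: −20·log₁₀(r/r_ref)), then combine on an intensity basis.
compressor: 89.4 − 20·log₁₀(41.5/3.1) = 89.4 − 22.53 = 66.87 dB.
woodworking router: 90.7 − 20·log₁₀(48.5/4.1) = 90.7 − 21.46 = 69.24 dB.
shot-blast cabinet: 91.9 − 20·log₁₀(16.5/1.7) = 91.9 − 19.74 = 72.16 dB.
Σ 10^(L/10) = 2.970e+07 → L_total = 10·log₁₀(2.970e+07) = 74.73 dB.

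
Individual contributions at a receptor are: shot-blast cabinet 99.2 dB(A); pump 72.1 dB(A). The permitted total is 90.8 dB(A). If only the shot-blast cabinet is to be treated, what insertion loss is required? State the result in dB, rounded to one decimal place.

8.5 dB

Everything except the shot-blast cabinet sums to 10^(72.1/10) = 1.622e+07 in linear terms, 72.10 dB(A).
To meet 90.8 dB(A) overall, the treated shot-blast cabinet may contribute at most 10^(90.8/10) − 1.622e+07 = 1.186e+09, i.e. 90.74 dB(A).
So the shot-blast cabinet must be reduced from 99.2 to 90.74 dB(A): IL = 8.46 dB.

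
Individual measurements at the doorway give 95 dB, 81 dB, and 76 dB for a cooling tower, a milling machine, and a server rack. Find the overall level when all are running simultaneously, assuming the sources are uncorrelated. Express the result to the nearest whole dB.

95 dB

Incoherent sources combine by intensity addition: L_total = 10·log₁₀(Σ 10^(L_i/10)).
Σ 10^(L/10) = 10^(95/10) + 10^(81/10) + 10^(76/10) = 3.328e+09.
L_total = 10·log₁₀(3.328e+09) = 95.22 dB.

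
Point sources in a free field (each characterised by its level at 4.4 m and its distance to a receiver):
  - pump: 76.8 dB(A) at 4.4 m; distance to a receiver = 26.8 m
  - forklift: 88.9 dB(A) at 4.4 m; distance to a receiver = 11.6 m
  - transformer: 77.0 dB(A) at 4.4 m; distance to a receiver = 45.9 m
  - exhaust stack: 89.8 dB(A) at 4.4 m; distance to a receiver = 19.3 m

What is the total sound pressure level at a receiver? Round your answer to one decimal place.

First find each source's level at the receiver (point-source: −20·log₁₀(r/r_ref)), then combine on an intensity basis.
pump: 76.8 − 20·log₁₀(26.8/4.4) = 76.8 − 15.69 = 61.11 dB(A).
forklift: 88.9 − 20·log₁₀(11.6/4.4) = 88.9 − 8.42 = 80.48 dB(A).
transformer: 77.0 − 20·log₁₀(45.9/4.4) = 77.0 − 20.37 = 56.63 dB(A).
exhaust stack: 89.8 − 20·log₁₀(19.3/4.4) = 89.8 − 12.84 = 76.96 dB(A).
Σ 10^(L/10) = 1.631e+08 → L_total = 10·log₁₀(1.631e+08) = 82.12 dB(A).

82.1 dB(A)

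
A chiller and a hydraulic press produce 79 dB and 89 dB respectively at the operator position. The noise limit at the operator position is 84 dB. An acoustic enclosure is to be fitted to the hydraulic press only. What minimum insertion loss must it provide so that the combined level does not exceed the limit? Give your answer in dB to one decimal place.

6.7 dB

The untreated sources together contribute 10^(79/10) = 7.943e+07, i.e. 79.00 dB.
To meet 84 dB overall, the treated hydraulic press may contribute at most 10^(84/10) − 7.943e+07 = 1.718e+08, i.e. 82.35 dB.
So the hydraulic press must be reduced from 89 to 82.35 dB: IL = 6.65 dB.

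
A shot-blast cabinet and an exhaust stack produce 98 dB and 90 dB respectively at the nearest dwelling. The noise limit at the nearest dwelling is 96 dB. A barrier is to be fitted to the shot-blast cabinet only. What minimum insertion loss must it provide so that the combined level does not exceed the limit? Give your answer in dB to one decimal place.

3.3 dB

Everything except the shot-blast cabinet sums to 10^(90/10) = 1.000e+09 in linear terms, 90.00 dB.
To meet 96 dB overall, the treated shot-blast cabinet may contribute at most 10^(96/10) − 1.000e+09 = 2.981e+09, i.e. 94.74 dB.
So the shot-blast cabinet must be reduced from 98 to 94.74 dB: IL = 3.26 dB.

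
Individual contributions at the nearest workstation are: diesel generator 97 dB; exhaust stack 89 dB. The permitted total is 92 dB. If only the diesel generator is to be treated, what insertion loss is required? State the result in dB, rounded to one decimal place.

8.0 dB

The untreated sources together contribute 10^(89/10) = 7.943e+08, i.e. 89.00 dB.
To meet 92 dB overall, the treated diesel generator may contribute at most 10^(92/10) − 7.943e+08 = 7.906e+08, i.e. 88.98 dB.
So the diesel generator must be reduced from 97 to 88.98 dB: IL = 8.02 dB.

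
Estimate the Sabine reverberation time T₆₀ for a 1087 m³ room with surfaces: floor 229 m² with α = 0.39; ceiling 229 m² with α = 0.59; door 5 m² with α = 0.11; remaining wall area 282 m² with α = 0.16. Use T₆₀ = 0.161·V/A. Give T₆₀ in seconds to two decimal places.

0.65 s

Total absorption A = 229·0.39 + 229·0.59 + 5·0.11 + 282·0.16 = 270.09 m² sabins.
T₆₀ = 0.161·V/A = 0.161·1087/270.09 = 0.648 s.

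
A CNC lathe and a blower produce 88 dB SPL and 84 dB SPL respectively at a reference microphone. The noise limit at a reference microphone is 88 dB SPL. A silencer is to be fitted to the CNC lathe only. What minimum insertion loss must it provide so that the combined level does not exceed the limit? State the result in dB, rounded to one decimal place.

Fixed contribution from the other source: Σ 10^(L/10) = 10^(84/10) = 2.512e+08 (84.00 dB SPL).
The limit corresponds to 10^(88/10) = 6.310e+08; subtracting the fixed part leaves 3.798e+08 for the CNC lathe, i.e. 85.80 dB SPL.
Required insertion loss = 88 − 85.80 = 2.20 dB.

2.2 dB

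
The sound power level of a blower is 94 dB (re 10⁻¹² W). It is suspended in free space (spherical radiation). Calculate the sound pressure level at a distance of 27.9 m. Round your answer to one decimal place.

54.1 dB

The power spreads over a sphere of area 4π·r², so L_p = L_w − 10·log₁₀(4π·r²).
4π·r² = 9782 m², 10·log₁₀ of that is 39.904 dB.
L_p = 94 − 39.904 = 54.10 dB.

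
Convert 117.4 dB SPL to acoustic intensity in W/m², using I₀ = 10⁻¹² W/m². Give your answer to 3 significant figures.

0.550 W/m²

L = 10·log₁₀(I/I₀) ⇒ I = I₀·10^(L/10) = 10⁻¹² × 10^11.74.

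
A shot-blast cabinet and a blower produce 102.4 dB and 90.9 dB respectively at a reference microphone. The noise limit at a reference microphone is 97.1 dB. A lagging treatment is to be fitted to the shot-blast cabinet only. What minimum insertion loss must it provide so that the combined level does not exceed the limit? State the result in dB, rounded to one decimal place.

6.5 dB

The untreated sources together contribute 10^(90.9/10) = 1.230e+09, i.e. 90.90 dB.
The limit corresponds to 10^(97.1/10) = 5.129e+09; subtracting the fixed part leaves 3.898e+09 for the shot-blast cabinet, i.e. 95.91 dB.
Required insertion loss = 102.4 − 95.91 = 6.49 dB.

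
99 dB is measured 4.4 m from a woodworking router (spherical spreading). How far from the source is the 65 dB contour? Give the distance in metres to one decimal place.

The 34.0 dB drop corresponds to a distance ratio of 10^(34.0/20) for a point source.
r₂ = 4.4·10^((99−65)/20) = 4.4·10^(34.0/20) = 220.52 m.

220.5 m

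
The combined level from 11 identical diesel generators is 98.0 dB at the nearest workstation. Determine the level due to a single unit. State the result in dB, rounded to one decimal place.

87.6 dB

Dividing the total intensity by 11 lowers the level by 10·log₁₀ 11 = 10.414 dB: L₁ = 98.0 − 10.414.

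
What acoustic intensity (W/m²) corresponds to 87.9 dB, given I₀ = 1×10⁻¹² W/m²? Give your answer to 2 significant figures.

I = I₀·10^(L/10) = 10⁻¹² × 10^(87.9/10) = 10^(-3.210).

0.00062 W/m²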